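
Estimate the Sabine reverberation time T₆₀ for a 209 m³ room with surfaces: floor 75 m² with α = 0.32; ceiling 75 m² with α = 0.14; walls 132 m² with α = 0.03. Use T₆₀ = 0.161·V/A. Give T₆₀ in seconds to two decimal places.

0.87 s

Total absorption A = 75·0.32 + 75·0.14 + 132·0.03 = 38.46 m² sabins.
T₆₀ = 0.161 × 209 / 38.46 = 0.875 s.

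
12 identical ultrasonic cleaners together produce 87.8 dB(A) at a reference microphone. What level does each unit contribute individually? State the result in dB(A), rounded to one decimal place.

77.0 dB(A)

Dividing the total intensity by 12 lowers the level by 10·log₁₀ 12 = 10.792 dB: L₁ = 87.8 − 10.792.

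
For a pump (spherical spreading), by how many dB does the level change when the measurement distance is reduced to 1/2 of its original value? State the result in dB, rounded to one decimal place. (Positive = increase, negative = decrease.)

+6.0 dB

A point source loses 6 dB per doubling of distance; generally ΔL = −20·log₁₀(r₂/r₁).
ΔL = −20·log₁₀(0.5) = +6.02 dB.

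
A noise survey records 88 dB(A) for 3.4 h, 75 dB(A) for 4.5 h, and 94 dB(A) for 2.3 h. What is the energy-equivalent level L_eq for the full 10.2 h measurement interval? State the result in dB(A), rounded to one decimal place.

Weight each interval's intensity by its duration and average over T = 10.2 h:
Σ tᵢ·10^(Lᵢ/10) = 3.4·10^(88/10) + 4.5·10^(75/10) + 2.3·10^(94/10) = 8.065e+09.
L_eq = 10·log₁₀(8.065e+09/10.2) = 88.98 dB(A).

89.0 dB(A)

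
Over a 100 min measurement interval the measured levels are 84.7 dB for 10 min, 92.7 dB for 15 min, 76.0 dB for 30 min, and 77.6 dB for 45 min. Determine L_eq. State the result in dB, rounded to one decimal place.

85.4 dB

L_eq = 10·log₁₀[(1/T)·Σ tᵢ·10^(Lᵢ/10)] with T = 100 min.
Σ tᵢ·10^(Lᵢ/10) = 10·10^(84.7/10) + 15·10^(92.7/10) + 30·10^(76.0/10) + 45·10^(77.6/10) = 3.467e+10.
L_eq = 10·log₁₀(3.467e+10/100) = 85.40 dB.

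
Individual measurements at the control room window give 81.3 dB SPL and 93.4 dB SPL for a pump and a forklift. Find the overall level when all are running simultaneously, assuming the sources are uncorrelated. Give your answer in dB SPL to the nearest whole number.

For uncorrelated sources the intensities add, so convert each level to linear form, sum, and take 10·log₁₀ of the total.
Σ 10^(L/10) = 10^(81.3/10) + 10^(93.4/10) = 2.323e+09.
L_total = 10·log₁₀(2.323e+09) = 93.66 dB SPL.

94 dB SPL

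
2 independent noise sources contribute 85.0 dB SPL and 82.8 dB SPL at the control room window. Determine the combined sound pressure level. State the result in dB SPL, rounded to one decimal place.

For uncorrelated sources the intensities add, so convert each level to linear form, sum, and take 10·log₁₀ of the total.
Σ 10^(L/10) = 10^(85.0/10) + 10^(82.8/10) = 5.068e+08.
L_total = 10·log₁₀(5.068e+08) = 87.05 dB SPL.

87.0 dB SPL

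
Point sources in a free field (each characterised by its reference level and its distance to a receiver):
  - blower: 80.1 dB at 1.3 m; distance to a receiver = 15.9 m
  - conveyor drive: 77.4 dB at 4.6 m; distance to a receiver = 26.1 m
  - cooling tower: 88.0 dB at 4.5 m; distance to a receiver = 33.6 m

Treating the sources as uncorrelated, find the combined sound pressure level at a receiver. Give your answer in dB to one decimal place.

Apply inverse-square spreading to bring every level to the receiver, then sum 10^(L/10).
blower: 80.1 − 20·log₁₀(15.9/1.3) = 80.1 − 21.75 = 58.35 dB.
conveyor drive: 77.4 − 20·log₁₀(26.1/4.6) = 77.4 − 15.08 = 62.32 dB.
cooling tower: 88.0 − 20·log₁₀(33.6/4.5) = 88.0 − 17.46 = 70.54 dB.
Σ 10^(L/10) = 1.371e+07 → L_total = 10·log₁₀(1.371e+07) = 71.37 dB.

71.4 dB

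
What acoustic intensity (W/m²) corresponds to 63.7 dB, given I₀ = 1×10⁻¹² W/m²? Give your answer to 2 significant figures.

I = I₀·10^(L/10) = 10⁻¹² × 10^(63.7/10) = 10^(-5.630).

2.3e-06 W/m²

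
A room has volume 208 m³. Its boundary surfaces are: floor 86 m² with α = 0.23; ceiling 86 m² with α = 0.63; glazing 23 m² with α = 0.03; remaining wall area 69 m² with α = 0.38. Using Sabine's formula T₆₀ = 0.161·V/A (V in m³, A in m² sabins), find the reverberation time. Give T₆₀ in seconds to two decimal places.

A = Σ Sᵢαᵢ = 86·0.23 + 86·0.63 + 23·0.03 + 69·0.38 = 100.87 m².
T₆₀ = 0.161 × 208 / 100.87 = 0.332 s.

0.33 s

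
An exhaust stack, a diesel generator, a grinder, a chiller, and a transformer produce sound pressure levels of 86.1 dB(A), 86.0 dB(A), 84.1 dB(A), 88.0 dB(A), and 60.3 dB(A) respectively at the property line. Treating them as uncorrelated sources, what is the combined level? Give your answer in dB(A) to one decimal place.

92.3 dB(A)

For uncorrelated sources the intensities add, so convert each level to linear form, sum, and take 10·log₁₀ of the total.
Σ 10^(L/10) = 10^(86.1/10) + 10^(86.0/10) + 10^(84.1/10) + 10^(88.0/10) + 10^(60.3/10) = 1.695e+09.
L_total = 10·log₁₀(1.695e+09) = 92.29 dB(A).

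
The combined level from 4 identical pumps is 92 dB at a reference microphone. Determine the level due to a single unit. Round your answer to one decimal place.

Dividing the total intensity by 4 lowers the level by 10·log₁₀ 4 = 6.021 dB: L₁ = 92 − 6.021.

86.0 dB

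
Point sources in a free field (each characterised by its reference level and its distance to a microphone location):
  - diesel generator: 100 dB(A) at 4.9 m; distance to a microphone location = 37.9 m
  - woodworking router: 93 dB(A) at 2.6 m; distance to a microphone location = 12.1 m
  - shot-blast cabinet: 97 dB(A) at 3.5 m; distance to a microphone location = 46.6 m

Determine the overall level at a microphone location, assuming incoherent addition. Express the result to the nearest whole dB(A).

Apply inverse-square spreading to bring every level to the receiver, then sum 10^(L/10).
diesel generator: 100 − 20·log₁₀(37.9/4.9) = 100 − 17.77 = 82.23 dB(A).
woodworking router: 93 − 20·log₁₀(12.1/2.6) = 93 − 13.36 = 79.64 dB(A).
shot-blast cabinet: 97 − 20·log₁₀(46.6/3.5) = 97 − 22.49 = 74.51 dB(A).
Σ 10^(L/10) = 2.876e+08 → L_total = 10·log₁₀(2.876e+08) = 84.59 dB(A).

85 dB(A)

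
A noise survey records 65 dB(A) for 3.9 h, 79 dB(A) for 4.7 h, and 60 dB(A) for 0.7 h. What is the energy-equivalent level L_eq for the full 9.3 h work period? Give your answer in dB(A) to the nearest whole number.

76 dB(A)

The energy average is taken in the linear domain: L_eq = 10·log₁₀[(Σ tᵢ·10^(Lᵢ/10))/T], T = 9.3 h.
Σ tᵢ·10^(Lᵢ/10) = 3.9·10^(65/10) + 4.7·10^(79/10) + 0.7·10^(60/10) = 3.864e+08.
L_eq = 10·log₁₀(3.864e+08/9.3) = 76.19 dB(A).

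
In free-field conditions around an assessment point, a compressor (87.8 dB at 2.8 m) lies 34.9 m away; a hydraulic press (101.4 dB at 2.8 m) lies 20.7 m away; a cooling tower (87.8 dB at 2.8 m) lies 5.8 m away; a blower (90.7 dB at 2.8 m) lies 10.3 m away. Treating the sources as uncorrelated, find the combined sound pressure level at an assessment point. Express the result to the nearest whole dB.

First find each source's level at the receiver (point-source: −20·log₁₀(r/r_ref)), then combine on an intensity basis.
compressor: 87.8 − 20·log₁₀(34.9/2.8) = 87.8 − 21.91 = 65.89 dB.
hydraulic press: 101.4 − 20·log₁₀(20.7/2.8) = 101.4 − 17.38 = 84.02 dB.
cooling tower: 87.8 − 20·log₁₀(5.8/2.8) = 87.8 − 6.33 = 81.47 dB.
blower: 90.7 − 20·log₁₀(10.3/2.8) = 90.7 − 11.31 = 79.39 dB.
Σ 10^(L/10) = 4.837e+08 → L_total = 10·log₁₀(4.837e+08) = 86.85 dB.

87 dB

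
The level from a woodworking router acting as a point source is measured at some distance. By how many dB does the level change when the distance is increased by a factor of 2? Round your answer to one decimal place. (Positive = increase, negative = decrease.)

With spherical spreading the level changes by −20·log₁₀(r₂/r₁).
ΔL = −20·log₁₀(2) = -6.02 dB.

-6.0 dB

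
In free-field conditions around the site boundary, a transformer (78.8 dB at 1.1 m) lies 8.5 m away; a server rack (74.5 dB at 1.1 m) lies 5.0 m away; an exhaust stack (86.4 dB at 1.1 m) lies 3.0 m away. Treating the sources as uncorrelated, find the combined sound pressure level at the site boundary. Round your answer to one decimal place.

Propagate each source to the receiver with L = L_ref − 20·log₁₀(r/r_ref), then add intensities.
transformer: 78.8 − 20·log₁₀(8.5/1.1) = 78.8 − 17.76 = 61.04 dB.
server rack: 74.5 − 20·log₁₀(5.0/1.1) = 74.5 − 13.15 = 61.35 dB.
exhaust stack: 86.4 − 20·log₁₀(3.0/1.1) = 86.4 − 8.71 = 77.69 dB.
Σ 10^(L/10) = 6.132e+07 → L_total = 10·log₁₀(6.132e+07) = 77.88 dB.

77.9 dB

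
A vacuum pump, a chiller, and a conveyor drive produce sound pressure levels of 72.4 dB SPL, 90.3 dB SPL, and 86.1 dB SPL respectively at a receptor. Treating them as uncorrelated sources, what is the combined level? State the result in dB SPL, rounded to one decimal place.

91.8 dB SPL

For uncorrelated sources the intensities add, so convert each level to linear form, sum, and take 10·log₁₀ of the total.
Σ 10^(L/10) = 10^(72.4/10) + 10^(90.3/10) + 10^(86.1/10) = 1.496e+09.
L_total = 10·log₁₀(1.496e+09) = 91.75 dB SPL.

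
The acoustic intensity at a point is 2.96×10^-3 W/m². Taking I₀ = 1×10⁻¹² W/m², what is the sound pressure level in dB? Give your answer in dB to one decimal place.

94.7 dB

I/I₀ = 2.96×10^-3/10⁻¹² = 2.96×10^9, and L = 10·log₁₀(I/I₀).
L = 10·(0.4713 + 9) = 94.71 dB.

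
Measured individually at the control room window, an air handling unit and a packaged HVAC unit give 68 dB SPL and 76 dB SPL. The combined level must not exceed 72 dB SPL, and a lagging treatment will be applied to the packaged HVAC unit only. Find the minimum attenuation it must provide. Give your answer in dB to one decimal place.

Everything except the packaged HVAC unit sums to 10^(68/10) = 6.310e+06 in linear terms, 68.00 dB SPL.
To meet 72 dB SPL overall, the treated packaged HVAC unit may contribute at most 10^(72/10) − 6.310e+06 = 9.539e+06, i.e. 69.80 dB SPL.
So the packaged HVAC unit must be reduced from 76 to 69.80 dB SPL: IL = 6.20 dB.

6.2 dB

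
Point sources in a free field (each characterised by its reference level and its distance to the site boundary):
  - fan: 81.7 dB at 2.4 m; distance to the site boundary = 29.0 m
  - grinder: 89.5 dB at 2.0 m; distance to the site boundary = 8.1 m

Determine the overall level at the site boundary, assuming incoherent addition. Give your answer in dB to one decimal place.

77.4 dB

First find each source's level at the receiver (point-source: −20·log₁₀(r/r_ref)), then combine on an intensity basis.
fan: 81.7 − 20·log₁₀(29.0/2.4) = 81.7 − 21.64 = 60.06 dB.
grinder: 89.5 − 20·log₁₀(8.1/2.0) = 89.5 − 12.15 = 77.35 dB.
Σ 10^(L/10) = 5.535e+07 → L_total = 10·log₁₀(5.535e+07) = 77.43 dB.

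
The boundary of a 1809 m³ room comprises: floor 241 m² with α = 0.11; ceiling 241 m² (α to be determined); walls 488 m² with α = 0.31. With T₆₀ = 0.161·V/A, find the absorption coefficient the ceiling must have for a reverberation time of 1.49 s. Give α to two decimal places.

0.07

A = 0.161·V/T₆₀ = 0.161·1809/1.49 = 195.47 m² sabins.
Absorption from the other surfaces = 241·0.11 + 488·0.31 = 177.79 m², so the ceiling must supply 17.68 m² over 241 m².
α = 17.68/241 = 0.073.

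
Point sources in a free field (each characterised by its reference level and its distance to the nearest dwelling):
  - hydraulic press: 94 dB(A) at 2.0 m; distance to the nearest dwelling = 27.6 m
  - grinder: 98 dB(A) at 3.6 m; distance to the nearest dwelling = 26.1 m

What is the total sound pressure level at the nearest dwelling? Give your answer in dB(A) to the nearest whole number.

81 dB(A)

First find each source's level at the receiver (point-source: −20·log₁₀(r/r_ref)), then combine on an intensity basis.
hydraulic press: 94 − 20·log₁₀(27.6/2.0) = 94 − 22.80 = 71.20 dB(A).
grinder: 98 − 20·log₁₀(26.1/3.6) = 98 − 17.21 = 80.79 dB(A).
Σ 10^(L/10) = 1.332e+08 → L_total = 10·log₁₀(1.332e+08) = 81.25 dB(A).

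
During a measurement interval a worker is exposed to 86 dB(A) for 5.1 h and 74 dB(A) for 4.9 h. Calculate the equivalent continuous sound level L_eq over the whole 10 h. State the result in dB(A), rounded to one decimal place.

Weight each interval's intensity by its duration and average over T = 10 h:
Σ tᵢ·10^(Lᵢ/10) = 5.1·10^(86/10) + 4.9·10^(74/10) = 2.153e+09.
L_eq = 10·log₁₀(2.153e+09/10) = 83.33 dB(A).

83.3 dB(A)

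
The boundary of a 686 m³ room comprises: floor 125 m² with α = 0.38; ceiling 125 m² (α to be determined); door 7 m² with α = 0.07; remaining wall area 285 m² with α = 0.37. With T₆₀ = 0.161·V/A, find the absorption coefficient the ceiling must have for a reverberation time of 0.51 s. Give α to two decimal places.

From T₆₀ = 0.161·V/A, the target T₆₀ = 0.51 s needs A = 0.161·686/0.51 = 216.56 m².
Absorption from the other surfaces = 125·0.38 + 7·0.07 + 285·0.37 = 153.44 m², so the ceiling must supply 63.12 m² over 125 m².
α = 63.12/125 = 0.505.

0.50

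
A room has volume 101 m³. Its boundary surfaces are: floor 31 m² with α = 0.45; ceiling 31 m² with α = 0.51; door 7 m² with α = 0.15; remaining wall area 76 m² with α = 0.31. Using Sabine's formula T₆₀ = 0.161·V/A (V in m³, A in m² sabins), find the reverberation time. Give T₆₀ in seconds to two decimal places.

A = Σ Sᵢαᵢ = 31·0.45 + 31·0.51 + 7·0.15 + 76·0.31 = 54.37 m².
T₆₀ = 0.161 × 101 / 54.37 = 0.299 s.

0.30 s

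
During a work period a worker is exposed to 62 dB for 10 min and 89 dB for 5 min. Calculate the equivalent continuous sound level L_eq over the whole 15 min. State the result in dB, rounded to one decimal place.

L_eq = 10·log₁₀[(1/T)·Σ tᵢ·10^(Lᵢ/10)] with T = 15 min.
Σ tᵢ·10^(Lᵢ/10) = 10·10^(62/10) + 5·10^(89/10) = 3.987e+09.
L_eq = 10·log₁₀(3.987e+09/15) = 84.25 dB.

84.2 dB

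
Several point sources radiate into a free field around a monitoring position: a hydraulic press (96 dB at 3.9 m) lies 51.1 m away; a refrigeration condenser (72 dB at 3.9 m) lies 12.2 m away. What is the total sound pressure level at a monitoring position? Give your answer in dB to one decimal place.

73.9 dB

First find each source's level at the receiver (point-source: −20·log₁₀(r/r_ref)), then combine on an intensity basis.
hydraulic press: 96 − 20·log₁₀(51.1/3.9) = 96 − 22.35 = 73.65 dB.
refrigeration condenser: 72 − 20·log₁₀(12.2/3.9) = 72 − 9.91 = 62.09 dB.
Σ 10^(L/10) = 2.481e+07 → L_total = 10·log₁₀(2.481e+07) = 73.95 dB.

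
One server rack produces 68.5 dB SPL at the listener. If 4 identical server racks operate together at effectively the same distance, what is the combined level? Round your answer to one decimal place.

N identical incoherent sources raise the level by 10·log₁₀ N.
L_total = 68.5 + 10·log₁₀(4) = 68.5 + 6.021 = 74.52 dB SPL.

74.5 dB SPL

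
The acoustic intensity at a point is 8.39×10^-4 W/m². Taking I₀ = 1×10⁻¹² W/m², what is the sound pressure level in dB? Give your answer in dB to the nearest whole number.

L = 10·log₁₀(I/I₀) = 10·log₁₀(8.39×10^-4/10⁻¹²) = 10·log₁₀(8.39×10^8).
L = 10·(0.9238 + 8) = 89.24 dB.

89 dB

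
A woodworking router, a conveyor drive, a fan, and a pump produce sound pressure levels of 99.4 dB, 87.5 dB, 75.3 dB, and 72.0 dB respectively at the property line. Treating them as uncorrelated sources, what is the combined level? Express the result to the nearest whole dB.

100 dB

Incoherent sources combine by intensity addition: L_total = 10·log₁₀(Σ 10^(L_i/10)).
Σ 10^(L/10) = 10^(99.4/10) + 10^(87.5/10) + 10^(75.3/10) + 10^(72.0/10) = 9.322e+09.
L_total = 10·log₁₀(9.322e+09) = 99.69 dB.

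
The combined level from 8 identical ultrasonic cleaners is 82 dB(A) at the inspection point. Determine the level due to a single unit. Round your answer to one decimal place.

For N identical incoherent sources L_total = L₁ + 10·log₁₀ N, so L₁ = 82 − 10·log₁₀(8) = 82 − 9.031.

73.0 dB(A)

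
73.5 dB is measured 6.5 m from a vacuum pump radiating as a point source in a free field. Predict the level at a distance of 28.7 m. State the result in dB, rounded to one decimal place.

For a point source, L₂ = L₁ − 20·log₁₀(r₂/r₁).
L₂ = 73.5 − 20·log₁₀(28.7/6.5) = 73.5 − 12.899 = 60.60 dB.

60.6 dB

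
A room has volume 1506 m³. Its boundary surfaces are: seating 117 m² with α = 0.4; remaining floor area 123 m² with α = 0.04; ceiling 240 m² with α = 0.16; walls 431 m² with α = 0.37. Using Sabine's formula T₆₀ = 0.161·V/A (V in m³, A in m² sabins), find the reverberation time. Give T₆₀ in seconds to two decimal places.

A = Σ Sᵢαᵢ = 117·0.4 + 123·0.04 + 240·0.16 + 431·0.37 = 249.59 m².
T₆₀ = 0.161 × 1506 / 249.59 = 0.971 s.

0.97 s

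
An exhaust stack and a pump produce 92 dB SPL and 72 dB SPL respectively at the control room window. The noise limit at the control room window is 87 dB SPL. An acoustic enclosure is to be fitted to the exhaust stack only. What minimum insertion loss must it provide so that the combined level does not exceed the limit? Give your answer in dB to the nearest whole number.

5 dB

Fixed contribution from the other source: Σ 10^(L/10) = 10^(72/10) = 1.585e+07 (72.00 dB SPL).
To meet 87 dB SPL overall, the treated exhaust stack may contribute at most 10^(87/10) − 1.585e+07 = 4.853e+08, i.e. 86.86 dB SPL.
So the exhaust stack must be reduced from 92 to 86.86 dB SPL: IL = 5.14 dB.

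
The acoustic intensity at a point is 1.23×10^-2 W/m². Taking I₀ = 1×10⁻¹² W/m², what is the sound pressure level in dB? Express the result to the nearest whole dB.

I/I₀ = 1.23×10^-2/10⁻¹² = 1.23×10^10, and L = 10·log₁₀(I/I₀).
L = 10·(0.0899 + 10) = 100.90 dB.

101 dB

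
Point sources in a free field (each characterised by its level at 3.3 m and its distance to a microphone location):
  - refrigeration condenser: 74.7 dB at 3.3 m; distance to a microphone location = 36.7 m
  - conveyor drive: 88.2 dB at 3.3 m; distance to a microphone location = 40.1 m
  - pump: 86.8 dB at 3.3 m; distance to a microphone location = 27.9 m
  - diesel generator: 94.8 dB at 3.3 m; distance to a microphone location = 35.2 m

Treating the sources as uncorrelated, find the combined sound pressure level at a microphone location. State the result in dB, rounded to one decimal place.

Propagate each source to the receiver with L = L_ref − 20·log₁₀(r/r_ref), then add intensities.
refrigeration condenser: 74.7 − 20·log₁₀(36.7/3.3) = 74.7 − 20.92 = 53.78 dB.
conveyor drive: 88.2 − 20·log₁₀(40.1/3.3) = 88.2 − 21.69 = 66.51 dB.
pump: 86.8 − 20·log₁₀(27.9/3.3) = 86.8 − 18.54 = 68.26 dB.
diesel generator: 94.8 − 20·log₁₀(35.2/3.3) = 94.8 − 20.56 = 74.24 dB.
Σ 10^(L/10) = 3.795e+07 → L_total = 10·log₁₀(3.795e+07) = 75.79 dB.

75.8 dB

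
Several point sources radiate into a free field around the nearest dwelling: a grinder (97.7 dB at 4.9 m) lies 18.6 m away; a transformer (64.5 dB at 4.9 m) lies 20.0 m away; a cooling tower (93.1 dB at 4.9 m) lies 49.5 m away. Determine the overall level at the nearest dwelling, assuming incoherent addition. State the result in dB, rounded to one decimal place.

First find each source's level at the receiver (point-source: −20·log₁₀(r/r_ref)), then combine on an intensity basis.
grinder: 97.7 − 20·log₁₀(18.6/4.9) = 97.7 − 11.59 = 86.11 dB.
transformer: 64.5 − 20·log₁₀(20.0/4.9) = 64.5 − 12.22 = 52.28 dB.
cooling tower: 93.1 − 20·log₁₀(49.5/4.9) = 93.1 − 20.09 = 73.01 dB.
Σ 10^(L/10) = 4.288e+08 → L_total = 10·log₁₀(4.288e+08) = 86.32 dB.

86.3 dB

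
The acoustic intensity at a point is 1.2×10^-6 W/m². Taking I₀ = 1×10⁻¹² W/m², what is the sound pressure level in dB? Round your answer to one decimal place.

I/I₀ = 1.2×10^-6/10⁻¹² = 1.2×10^6, and L = 10·log₁₀(I/I₀).
L = 10·(0.0792 + 6) = 60.79 dB.

60.8 dB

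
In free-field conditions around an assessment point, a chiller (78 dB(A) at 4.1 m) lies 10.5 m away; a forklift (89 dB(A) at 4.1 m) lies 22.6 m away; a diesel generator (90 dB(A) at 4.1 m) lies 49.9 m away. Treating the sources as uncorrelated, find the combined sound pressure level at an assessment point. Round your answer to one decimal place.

Propagate each source to the receiver with L = L_ref − 20·log₁₀(r/r_ref), then add intensities.
chiller: 78 − 20·log₁₀(10.5/4.1) = 78 − 8.17 = 69.83 dB(A).
forklift: 89 − 20·log₁₀(22.6/4.1) = 89 − 14.83 = 74.17 dB(A).
diesel generator: 90 − 20·log₁₀(49.9/4.1) = 90 − 21.71 = 68.29 dB(A).
Σ 10^(L/10) = 4.251e+07 → L_total = 10·log₁₀(4.251e+07) = 76.29 dB(A).

76.3 dB(A)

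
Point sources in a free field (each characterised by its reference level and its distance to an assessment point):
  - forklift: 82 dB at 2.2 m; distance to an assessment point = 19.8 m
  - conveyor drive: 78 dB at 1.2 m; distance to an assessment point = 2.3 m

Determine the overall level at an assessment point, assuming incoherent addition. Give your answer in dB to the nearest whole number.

Apply inverse-square spreading to bring every level to the receiver, then sum 10^(L/10).
forklift: 82 − 20·log₁₀(19.8/2.2) = 82 − 19.08 = 62.92 dB.
conveyor drive: 78 − 20·log₁₀(2.3/1.2) = 78 − 5.65 = 72.35 dB.
Σ 10^(L/10) = 1.913e+07 → L_total = 10·log₁₀(1.913e+07) = 72.82 dB.

73 dB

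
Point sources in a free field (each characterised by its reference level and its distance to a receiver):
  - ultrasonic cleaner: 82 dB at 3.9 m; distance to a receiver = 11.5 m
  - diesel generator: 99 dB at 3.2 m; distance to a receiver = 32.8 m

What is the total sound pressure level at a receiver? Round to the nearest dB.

80 dB

Propagate each source to the receiver with L = L_ref − 20·log₁₀(r/r_ref), then add intensities.
ultrasonic cleaner: 82 − 20·log₁₀(11.5/3.9) = 82 − 9.39 = 72.61 dB.
diesel generator: 99 − 20·log₁₀(32.8/3.2) = 99 − 20.21 = 78.79 dB.
Σ 10^(L/10) = 9.383e+07 → L_total = 10·log₁₀(9.383e+07) = 79.72 dB.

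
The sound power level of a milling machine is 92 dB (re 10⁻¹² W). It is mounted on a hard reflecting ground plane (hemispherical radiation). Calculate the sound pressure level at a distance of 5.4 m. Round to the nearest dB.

69 dB

L_p = L_w − 10·log₁₀(2π·r²) with r = 5.4 m.
2π·r² = 183.2 m², 10·log₁₀ of that is 22.630 dB.
L_p = 92 − 22.630 = 69.37 dB.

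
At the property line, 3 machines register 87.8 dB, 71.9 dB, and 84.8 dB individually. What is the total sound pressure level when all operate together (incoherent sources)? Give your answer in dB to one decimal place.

For uncorrelated sources the intensities add, so convert each level to linear form, sum, and take 10·log₁₀ of the total.
Σ 10^(L/10) = 10^(87.8/10) + 10^(71.9/10) + 10^(84.8/10) = 9.200e+08.
L_total = 10·log₁₀(9.200e+08) = 89.64 dB.

89.6 dB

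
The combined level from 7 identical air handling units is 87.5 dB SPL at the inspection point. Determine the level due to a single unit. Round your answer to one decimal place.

79.0 dB SPL

For N identical incoherent sources L_total = L₁ + 10·log₁₀ N, so L₁ = 87.5 − 10·log₁₀(7) = 87.5 − 8.451.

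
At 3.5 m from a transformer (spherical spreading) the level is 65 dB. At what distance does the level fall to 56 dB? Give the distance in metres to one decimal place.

9.9 m

Point-source spreading drops the level by 20·log₁₀(r₂/r₁); inverting, r₂/r₁ = 10^(ΔL/20).
r₂ = 3.5·10^((65−56)/20) = 3.5·10^(9.0/20) = 9.86 m.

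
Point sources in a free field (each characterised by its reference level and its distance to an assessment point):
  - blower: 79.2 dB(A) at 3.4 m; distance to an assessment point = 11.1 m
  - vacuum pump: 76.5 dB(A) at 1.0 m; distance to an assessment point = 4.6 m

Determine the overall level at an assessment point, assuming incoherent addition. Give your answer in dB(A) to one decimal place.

70.0 dB(A)

Apply inverse-square spreading to bring every level to the receiver, then sum 10^(L/10).
blower: 79.2 − 20·log₁₀(11.1/3.4) = 79.2 − 10.28 = 68.92 dB(A).
vacuum pump: 76.5 − 20·log₁₀(4.6/1.0) = 76.5 − 13.26 = 63.24 dB(A).
Σ 10^(L/10) = 9.915e+06 → L_total = 10·log₁₀(9.915e+06) = 69.96 dB(A).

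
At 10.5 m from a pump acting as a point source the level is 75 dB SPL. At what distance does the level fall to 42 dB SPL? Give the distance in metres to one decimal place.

Point-source spreading drops the level by 20·log₁₀(r₂/r₁); inverting, r₂/r₁ = 10^(ΔL/20).
r₂ = 10.5·10^((75−42)/20) = 10.5·10^(33.0/20) = 469.02 m.

469.0 m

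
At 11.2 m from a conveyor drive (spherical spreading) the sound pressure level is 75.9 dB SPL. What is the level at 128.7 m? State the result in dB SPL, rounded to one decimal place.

For a point source, L₂ = L₁ − 20·log₁₀(r₂/r₁).
L₂ = 75.9 − 20·log₁₀(128.7/11.2) = 75.9 − 21.207 = 54.69 dB SPL.

54.7 dB SPL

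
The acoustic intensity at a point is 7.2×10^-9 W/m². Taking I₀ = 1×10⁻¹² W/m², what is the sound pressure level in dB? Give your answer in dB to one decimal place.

L = 10·log₁₀(I/I₀) = 10·log₁₀(7.2×10^-9/10⁻¹²) = 10·log₁₀(7.2×10^3).
L = 10·(0.8573 + 3) = 38.57 dB.

38.6 dB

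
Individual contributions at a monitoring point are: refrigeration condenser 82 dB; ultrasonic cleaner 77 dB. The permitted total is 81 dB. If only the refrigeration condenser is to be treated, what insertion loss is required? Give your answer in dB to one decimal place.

3.2 dB

Everything except the refrigeration condenser sums to 10^(77/10) = 5.012e+07 in linear terms, 77.00 dB.
The limit corresponds to 10^(81/10) = 1.259e+08; subtracting the fixed part leaves 7.577e+07 for the refrigeration condenser, i.e. 78.80 dB.
Required insertion loss = 82 − 78.80 = 3.20 dB.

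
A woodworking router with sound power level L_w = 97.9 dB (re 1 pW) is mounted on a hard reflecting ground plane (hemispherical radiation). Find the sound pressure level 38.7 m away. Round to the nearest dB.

58 dB

The power spreads over a hemisphere of area 2π·r², so L_p = L_w − 10·log₁₀(2π·r²).
2π·r² = 9410 m², 10·log₁₀ of that is 39.736 dB.
L_p = 97.9 − 39.736 = 58.16 dB.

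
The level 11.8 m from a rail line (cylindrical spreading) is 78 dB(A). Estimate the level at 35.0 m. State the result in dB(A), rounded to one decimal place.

For a line source, L₂ = L₁ − 10·log₁₀(r₂/r₁).
L₂ = 78 − 10·log₁₀(35.0/11.8) = 78 − 4.722 = 73.28 dB(A).

73.3 dB(A)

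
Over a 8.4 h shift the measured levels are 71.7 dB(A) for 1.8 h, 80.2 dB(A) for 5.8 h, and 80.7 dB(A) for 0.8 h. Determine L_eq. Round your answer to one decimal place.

79.4 dB(A)

L_eq = 10·log₁₀[(1/T)·Σ tᵢ·10^(Lᵢ/10)] with T = 8.4 h.
Σ tᵢ·10^(Lᵢ/10) = 1.8·10^(71.7/10) + 5.8·10^(80.2/10) + 0.8·10^(80.7/10) = 7.280e+08.
L_eq = 10·log₁₀(7.280e+08/8.4) = 79.38 dB(A).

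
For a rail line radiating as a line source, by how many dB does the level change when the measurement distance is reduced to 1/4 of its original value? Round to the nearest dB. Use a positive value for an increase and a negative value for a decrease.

A line source loses 3 dB per doubling of distance; generally ΔL = −10·log₁₀(r₂/r₁).
ΔL = −10·log₁₀(0.25) = +6.02 dB.

+6 dB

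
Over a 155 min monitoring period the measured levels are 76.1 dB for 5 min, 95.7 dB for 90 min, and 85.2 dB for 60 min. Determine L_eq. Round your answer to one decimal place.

Weight each interval's intensity by its duration and average over T = 155 min:
Σ tᵢ·10^(Lᵢ/10) = 5·10^(76.1/10) + 90·10^(95.7/10) + 60·10^(85.2/10) = 3.545e+11.
L_eq = 10·log₁₀(3.545e+11/155) = 93.59 dB.

93.6 dB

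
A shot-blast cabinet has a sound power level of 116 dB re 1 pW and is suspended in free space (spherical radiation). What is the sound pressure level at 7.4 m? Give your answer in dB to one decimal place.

87.6 dB

L_p = L_w − 10·log₁₀(4π·r²) with r = 7.4 m.
4π·r² = 688.1 m², 10·log₁₀ of that is 28.377 dB.
L_p = 116 − 28.377 = 87.62 dB.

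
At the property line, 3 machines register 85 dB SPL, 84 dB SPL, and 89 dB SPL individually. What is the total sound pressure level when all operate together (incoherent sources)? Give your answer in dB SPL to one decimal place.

91.3 dB SPL

Incoherent sources combine by intensity addition: L_total = 10·log₁₀(Σ 10^(L_i/10)).
Σ 10^(L/10) = 10^(85/10) + 10^(84/10) + 10^(89/10) = 1.362e+09.
L_total = 10·log₁₀(1.362e+09) = 91.34 dB SPL.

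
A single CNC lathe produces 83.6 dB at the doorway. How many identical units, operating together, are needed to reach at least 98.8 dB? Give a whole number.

34

The shortfall is 98.8 − 83.6 = 15.2 dB, and N units add 10·log₁₀ N, so need 10·log₁₀ N ≥ 15.2.
N ≥ 10^(15.2/10) = 33.113, so N = 34.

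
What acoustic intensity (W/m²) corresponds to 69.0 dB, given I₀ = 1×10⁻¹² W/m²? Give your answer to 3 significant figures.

7.94e-06 W/m²

I/I₀ = 10^(69.0/10) = 7.943e+06, so I = 7.943e+06 × 10⁻¹² W/m².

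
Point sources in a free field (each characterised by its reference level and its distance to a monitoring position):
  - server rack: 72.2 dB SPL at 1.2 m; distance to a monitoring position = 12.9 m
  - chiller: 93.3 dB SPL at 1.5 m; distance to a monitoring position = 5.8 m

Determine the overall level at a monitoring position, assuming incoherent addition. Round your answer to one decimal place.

81.6 dB SPL

Apply inverse-square spreading to bring every level to the receiver, then sum 10^(L/10).
server rack: 72.2 − 20·log₁₀(12.9/1.2) = 72.2 − 20.63 = 51.57 dB SPL.
chiller: 93.3 − 20·log₁₀(5.8/1.5) = 93.3 − 11.75 = 81.55 dB SPL.
Σ 10^(L/10) = 1.431e+08 → L_total = 10·log₁₀(1.431e+08) = 81.56 dB SPL.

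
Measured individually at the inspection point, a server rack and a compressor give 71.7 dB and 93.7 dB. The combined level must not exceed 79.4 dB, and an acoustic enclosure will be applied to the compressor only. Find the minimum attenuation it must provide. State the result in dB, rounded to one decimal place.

The untreated sources together contribute 10^(71.7/10) = 1.479e+07, i.e. 71.70 dB.
To meet 79.4 dB overall, the treated compressor may contribute at most 10^(79.4/10) − 1.479e+07 = 7.231e+07, i.e. 78.59 dB.
So the compressor must be reduced from 93.7 to 78.59 dB: IL = 15.11 dB.

15.1 dB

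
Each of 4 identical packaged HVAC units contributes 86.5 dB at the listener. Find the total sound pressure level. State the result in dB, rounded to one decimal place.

N identical incoherent sources raise the level by 10·log₁₀ N.
L_total = 86.5 + 10·log₁₀(4) = 86.5 + 6.021 = 92.52 dB.

92.5 dB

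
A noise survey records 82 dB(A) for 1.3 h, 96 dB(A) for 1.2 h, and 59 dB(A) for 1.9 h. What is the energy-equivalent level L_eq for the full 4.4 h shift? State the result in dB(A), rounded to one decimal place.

90.5 dB(A)

L_eq = 10·log₁₀[(1/T)·Σ tᵢ·10^(Lᵢ/10)] with T = 4.4 h.
Σ tᵢ·10^(Lᵢ/10) = 1.3·10^(82/10) + 1.2·10^(96/10) + 1.9·10^(59/10) = 4.985e+09.
L_eq = 10·log₁₀(4.985e+09/4.4) = 90.54 dB(A).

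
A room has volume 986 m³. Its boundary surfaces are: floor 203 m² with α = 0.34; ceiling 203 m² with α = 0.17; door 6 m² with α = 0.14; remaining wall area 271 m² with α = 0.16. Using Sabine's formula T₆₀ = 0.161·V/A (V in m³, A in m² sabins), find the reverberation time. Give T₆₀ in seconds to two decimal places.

1.07 s

Total absorption A = 203·0.34 + 203·0.17 + 6·0.14 + 271·0.16 = 147.73 m² sabins.
T₆₀ = 0.161·V/A = 0.161·986/147.73 = 1.075 s.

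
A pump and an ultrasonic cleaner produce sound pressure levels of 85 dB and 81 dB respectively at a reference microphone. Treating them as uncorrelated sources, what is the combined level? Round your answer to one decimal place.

Incoherent sources combine by intensity addition: L_total = 10·log₁₀(Σ 10^(L_i/10)).
Σ 10^(L/10) = 10^(85/10) + 10^(81/10) = 4.421e+08.
L_total = 10·log₁₀(4.421e+08) = 86.46 dB.

86.5 dB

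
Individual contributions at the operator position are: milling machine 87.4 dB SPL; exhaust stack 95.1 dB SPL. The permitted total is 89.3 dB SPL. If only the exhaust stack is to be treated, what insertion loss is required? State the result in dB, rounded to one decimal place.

10.3 dB

Fixed contribution from the other source: Σ 10^(L/10) = 10^(87.4/10) = 5.495e+08 (87.40 dB SPL).
The limit corresponds to 10^(89.3/10) = 8.511e+08; subtracting the fixed part leaves 3.016e+08 for the exhaust stack, i.e. 84.79 dB SPL.
So the exhaust stack must be reduced from 95.1 to 84.79 dB SPL: IL = 10.31 dB.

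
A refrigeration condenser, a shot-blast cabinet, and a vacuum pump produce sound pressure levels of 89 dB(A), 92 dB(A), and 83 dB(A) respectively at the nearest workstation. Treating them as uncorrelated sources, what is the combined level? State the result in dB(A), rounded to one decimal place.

Incoherent sources combine by intensity addition: L_total = 10·log₁₀(Σ 10^(L_i/10)).
Σ 10^(L/10) = 10^(89/10) + 10^(92/10) + 10^(83/10) = 2.579e+09.
L_total = 10·log₁₀(2.579e+09) = 94.11 dB(A).

94.1 dB(A)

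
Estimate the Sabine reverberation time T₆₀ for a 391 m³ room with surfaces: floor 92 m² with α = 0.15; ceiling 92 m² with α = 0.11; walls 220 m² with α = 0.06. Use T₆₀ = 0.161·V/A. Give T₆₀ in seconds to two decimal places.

Summing Sᵢαᵢ: 92·0.15 + 92·0.11 + 220·0.06 = 37.12 m².
T₆₀ = 0.161 × 391 / 37.12 = 1.696 s.

1.70 s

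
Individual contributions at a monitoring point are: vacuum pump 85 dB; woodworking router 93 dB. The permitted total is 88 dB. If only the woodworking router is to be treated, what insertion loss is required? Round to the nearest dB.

8 dB

Everything except the woodworking router sums to 10^(85/10) = 3.162e+08 in linear terms, 85.00 dB.
To meet 88 dB overall, the treated woodworking router may contribute at most 10^(88/10) − 3.162e+08 = 3.147e+08, i.e. 84.98 dB.
Required insertion loss = 93 − 84.98 = 8.02 dB.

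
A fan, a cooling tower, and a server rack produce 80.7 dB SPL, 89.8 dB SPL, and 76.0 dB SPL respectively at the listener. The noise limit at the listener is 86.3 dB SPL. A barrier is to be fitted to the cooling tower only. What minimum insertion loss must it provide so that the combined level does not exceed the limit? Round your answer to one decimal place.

Everything except the cooling tower sums to 10^(80.7/10) + 10^(76.0/10) = 1.573e+08 in linear terms, 81.97 dB SPL.
The limit corresponds to 10^(86.3/10) = 4.266e+08; subtracting the fixed part leaves 2.693e+08 for the cooling tower, i.e. 84.30 dB SPL.
So the cooling tower must be reduced from 89.8 to 84.30 dB SPL: IL = 5.50 dB.

5.5 dB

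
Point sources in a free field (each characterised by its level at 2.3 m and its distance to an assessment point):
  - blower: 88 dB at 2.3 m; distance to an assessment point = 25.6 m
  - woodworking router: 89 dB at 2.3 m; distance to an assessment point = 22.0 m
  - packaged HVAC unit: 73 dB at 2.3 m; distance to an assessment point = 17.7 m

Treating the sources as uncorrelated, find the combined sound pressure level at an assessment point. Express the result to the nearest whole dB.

Apply inverse-square spreading to bring every level to the receiver, then sum 10^(L/10).
blower: 88 − 20·log₁₀(25.6/2.3) = 88 − 20.93 = 67.07 dB.
woodworking router: 89 − 20·log₁₀(22.0/2.3) = 89 − 19.61 = 69.39 dB.
packaged HVAC unit: 73 − 20·log₁₀(17.7/2.3) = 73 − 17.72 = 55.28 dB.
Σ 10^(L/10) = 1.411e+07 → L_total = 10·log₁₀(1.411e+07) = 71.50 dB.

71 dB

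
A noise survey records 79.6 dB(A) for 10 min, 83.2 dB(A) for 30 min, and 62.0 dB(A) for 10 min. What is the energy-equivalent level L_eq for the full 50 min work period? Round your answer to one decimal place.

81.6 dB(A)

Weight each interval's intensity by its duration and average over T = 50 min:
Σ tᵢ·10^(Lᵢ/10) = 10·10^(79.6/10) + 30·10^(83.2/10) + 10·10^(62.0/10) = 7.196e+09.
L_eq = 10·log₁₀(7.196e+09/50) = 81.58 dB(A).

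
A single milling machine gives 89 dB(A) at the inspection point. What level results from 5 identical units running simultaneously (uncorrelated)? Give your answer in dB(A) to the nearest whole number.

96 dB(A)

With 5 equal, uncorrelated contributions the intensity is 5× that of one unit, giving a rise of 10·log₁₀ 5.
L_total = 89 + 10·log₁₀(5) = 89 + 6.990 = 95.99 dB(A).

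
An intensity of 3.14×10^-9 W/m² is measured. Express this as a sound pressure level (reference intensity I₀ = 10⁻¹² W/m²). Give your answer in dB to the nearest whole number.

I/I₀ = 3.14×10^-9/10⁻¹² = 3.14×10^3, and L = 10·log₁₀(I/I₀).
L = 10·(0.4969 + 3) = 34.97 dB.

35 dB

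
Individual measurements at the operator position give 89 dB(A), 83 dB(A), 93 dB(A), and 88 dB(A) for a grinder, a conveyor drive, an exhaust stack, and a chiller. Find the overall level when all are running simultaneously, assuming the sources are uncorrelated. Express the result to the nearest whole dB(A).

96 dB(A)

For uncorrelated sources the intensities add, so convert each level to linear form, sum, and take 10·log₁₀ of the total.
Σ 10^(L/10) = 10^(89/10) + 10^(83/10) + 10^(93/10) + 10^(88/10) = 3.620e+09.
L_total = 10·log₁₀(3.620e+09) = 95.59 dB(A).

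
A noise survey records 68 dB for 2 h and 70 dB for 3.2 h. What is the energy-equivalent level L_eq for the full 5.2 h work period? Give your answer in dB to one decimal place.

69.3 dB

Weight each interval's intensity by its duration and average over T = 5.2 h:
Σ tᵢ·10^(Lᵢ/10) = 2·10^(68/10) + 3.2·10^(70/10) = 4.462e+07.
L_eq = 10·log₁₀(4.462e+07/5.2) = 69.34 dB.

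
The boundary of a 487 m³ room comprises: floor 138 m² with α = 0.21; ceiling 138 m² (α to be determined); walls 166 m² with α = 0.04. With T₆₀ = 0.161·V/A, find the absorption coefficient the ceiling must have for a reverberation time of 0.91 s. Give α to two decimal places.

0.37

Required total absorption A = 0.161·487/0.91 = 86.16 m².
Absorption from the other surfaces = 138·0.21 + 166·0.04 = 35.62 m², so the ceiling must supply 50.54 m² over 138 m².
α = 50.54/138 = 0.366.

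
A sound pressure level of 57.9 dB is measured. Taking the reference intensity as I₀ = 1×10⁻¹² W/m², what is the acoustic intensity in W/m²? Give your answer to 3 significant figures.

I/I₀ = 10^(57.9/10) = 6.166e+05, so I = 6.166e+05 × 10⁻¹² W/m².

6.17e-07 W/m²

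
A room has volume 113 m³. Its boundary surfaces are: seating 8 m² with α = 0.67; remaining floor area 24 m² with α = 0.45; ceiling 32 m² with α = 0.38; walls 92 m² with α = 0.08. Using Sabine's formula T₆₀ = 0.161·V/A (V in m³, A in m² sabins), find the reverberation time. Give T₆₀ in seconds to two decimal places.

0.51 s

Total absorption A = 8·0.67 + 24·0.45 + 32·0.38 + 92·0.08 = 35.68 m² sabins.
T₆₀ = 0.161 × 113 / 35.68 = 0.510 s.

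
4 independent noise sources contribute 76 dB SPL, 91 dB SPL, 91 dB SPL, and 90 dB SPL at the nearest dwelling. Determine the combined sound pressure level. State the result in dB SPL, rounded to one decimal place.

95.5 dB SPL

Incoherent sources combine by intensity addition: L_total = 10·log₁₀(Σ 10^(L_i/10)).
Σ 10^(L/10) = 10^(76/10) + 10^(91/10) + 10^(91/10) + 10^(90/10) = 3.558e+09.
L_total = 10·log₁₀(3.558e+09) = 95.51 dB SPL.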